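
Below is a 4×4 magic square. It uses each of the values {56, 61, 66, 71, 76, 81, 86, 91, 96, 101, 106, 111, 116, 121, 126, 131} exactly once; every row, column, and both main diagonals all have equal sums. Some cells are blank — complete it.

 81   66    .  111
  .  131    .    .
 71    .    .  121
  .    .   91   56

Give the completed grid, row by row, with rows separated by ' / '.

81 66 116 111 / 96 131 61 86 / 71 76 106 121 / 126 101 91 56

The 16 entries sum to 1496, so each line sums to 1496/4 = 374.
Using row 1: 81 + 66 + 111 + ? → (1,3) = 374 − 258 = 116.
Column 4 needs 374; the known cells sum to 288, so (2,4) = 86.
Main diagonal must total 374; the given cells sum to 268, so (3,3) = 106.
Row 3 must total 374; the given cells sum to 298, so (3,2) = 76.
Column 2 needs 374; the known cells sum to 273, so (4,2) = 101.
Using column 3: 116 + 106 + 91 + ? → (2,3) = 374 − 313 = 61.
Anti-diagonal needs 374; the known cells sum to 248, so (4,1) = 126.
From row 2, 374 − (131 + 61 + 86) gives (2,1) = 96.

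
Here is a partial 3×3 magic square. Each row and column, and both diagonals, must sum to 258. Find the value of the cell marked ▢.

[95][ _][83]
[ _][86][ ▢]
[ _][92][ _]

Row 1: 95 + 83 + ? = 258, so (1,2) = 80.
From main diagonal, 258 − (95 + 86) gives (3,3) = 77.
Using anti-diagonal: 83 + 86 + ? → (3,1) = 258 − 169 = 89.
Column 1: 95 + 89 + ? = 258, so (2,1) = 74.
Column 3 needs 258; the known cells sum to 160, so (2,3) = 98.

98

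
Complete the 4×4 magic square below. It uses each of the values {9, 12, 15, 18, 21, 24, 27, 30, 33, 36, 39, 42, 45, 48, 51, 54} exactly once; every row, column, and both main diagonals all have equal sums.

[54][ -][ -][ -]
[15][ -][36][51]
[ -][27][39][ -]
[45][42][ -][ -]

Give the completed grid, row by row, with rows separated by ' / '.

The 16 entries sum to 504, so each line sums to 504/4 = 126.
Using row 2: 15 + 36 + 51 + ? → (2,2) = 126 − 102 = 24.
Column 1: 54 + 15 + 45 + ? = 126, so (3,1) = 12.
From column 2, 126 − (24 + 27 + 42) gives (1,2) = 33.
The remaining cell in main diagonal is (4,4) = 126 − 117 = 9.
Anti-diagonal: 36 + 27 + 45 + ? = 126, so (1,4) = 18.
Using row 1: 54 + 33 + 18 + ? → (1,3) = 126 − 105 = 21.
Row 3: 12 + 27 + 39 + ? = 126, so (3,4) = 48.
Row 4: 45 + 42 + 9 + ? = 126, so (4,3) = 30.

54 33 21 18 / 15 24 36 51 / 12 27 39 48 / 45 42 30 9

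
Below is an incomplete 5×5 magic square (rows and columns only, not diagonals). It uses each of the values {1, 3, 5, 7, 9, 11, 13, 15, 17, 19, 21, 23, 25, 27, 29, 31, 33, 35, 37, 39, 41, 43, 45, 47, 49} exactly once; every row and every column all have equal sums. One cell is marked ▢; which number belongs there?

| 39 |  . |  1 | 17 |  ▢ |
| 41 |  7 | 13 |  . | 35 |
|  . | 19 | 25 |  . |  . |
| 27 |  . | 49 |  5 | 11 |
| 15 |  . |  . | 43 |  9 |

The 25 entries sum to 625, so each line sums to 625/5 = 125.
Row 2: 41 + 7 + 13 + 35 + ? = 125, so (2,4) = 29.
From row 4, 125 − (27 + 49 + 5 + 11) gives (4,2) = 33.
The remaining cell in column 1 is (3,1) = 125 − 122 = 3.
Column 3 needs 125; the known cells sum to 88, so (5,3) = 37.
The remaining cell in column 4 is (3,4) = 125 − 94 = 31.
Row 3 needs 125; the known cells sum to 78, so (3,5) = 47.
The remaining cell in row 5 is (5,2) = 125 − 104 = 21.
Column 2 must total 125; the given cells sum to 80, so (1,2) = 45.
Using column 5: 35 + 47 + 11 + 9 + ? → (1,5) = 125 − 102 = 23.

23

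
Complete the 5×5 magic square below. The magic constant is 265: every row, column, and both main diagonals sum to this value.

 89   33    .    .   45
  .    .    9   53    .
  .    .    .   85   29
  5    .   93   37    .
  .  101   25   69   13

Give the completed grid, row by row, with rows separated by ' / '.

89 33 77 21 45 / 41 65 9 53 97 / 73 17 61 85 29 / 5 49 93 37 81 / 57 101 25 69 13

Using row 5: 101 + 25 + 69 + 13 + ? → (5,1) = 265 − 208 = 57.
Column 4 must total 265; the given cells sum to 244, so (1,4) = 21.
Row 1 needs 265; the known cells sum to 188, so (1,3) = 77.
Column 3: 77 + 9 + 93 + 25 + ? = 265, so (3,3) = 61.
Using main diagonal: 89 + 61 + 37 + 13 + ? → (2,2) = 265 − 200 = 65.
From anti-diagonal, 265 − (45 + 53 + 61 + 57) gives (4,2) = 49.
From row 4, 265 − (5 + 49 + 93 + 37) gives (4,5) = 81.
Using column 2: 33 + 65 + 49 + 101 + ? → (3,2) = 265 − 248 = 17.
From column 5, 265 − (45 + 29 + 81 + 13) gives (2,5) = 97.
Row 2: 65 + 9 + 53 + 97 + ? = 265, so (2,1) = 41.
Row 3 needs 265; the known cells sum to 192, so (3,1) = 73.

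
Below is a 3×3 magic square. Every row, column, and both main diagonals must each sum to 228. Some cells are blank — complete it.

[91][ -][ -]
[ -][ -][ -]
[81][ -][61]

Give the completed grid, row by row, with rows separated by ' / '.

91 66 71 / 56 76 96 / 81 86 61

Using row 3: 81 + 61 + ? → (3,2) = 228 − 142 = 86.
Column 1 must total 228; the given cells sum to 172, so (2,1) = 56.
Using main diagonal: 91 + 61 + ? → (2,2) = 228 − 152 = 76.
Using anti-diagonal: 76 + 81 + ? → (1,3) = 228 − 157 = 71.
The remaining cell in row 1 is (1,2) = 228 − 162 = 66.
Using row 2: 56 + 76 + ? → (2,3) = 228 − 132 = 96.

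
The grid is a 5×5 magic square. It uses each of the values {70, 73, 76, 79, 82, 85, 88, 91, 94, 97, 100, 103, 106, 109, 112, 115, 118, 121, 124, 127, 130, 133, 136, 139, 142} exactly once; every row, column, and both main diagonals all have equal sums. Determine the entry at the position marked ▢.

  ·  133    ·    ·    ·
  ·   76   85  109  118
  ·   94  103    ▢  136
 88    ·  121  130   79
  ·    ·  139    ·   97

127

The 25 entries sum to 2650, so each line sums to 2650/5 = 530.
Row 2: 76 + 85 + 109 + 118 + ? = 530, so (2,1) = 142.
Using row 4: 88 + 121 + 130 + 79 + ? → (4,2) = 530 − 418 = 112.
Using column 2: 133 + 76 + 94 + 112 + ? → (5,2) = 530 − 415 = 115.
The remaining cell in column 3 is (1,3) = 530 − 448 = 82.
Column 5: 118 + 136 + 79 + 97 + ? = 530, so (1,5) = 100.
The remaining cell in main diagonal is (1,1) = 530 − 406 = 124.
Anti-diagonal: 100 + 109 + 103 + 112 + ? = 530, so (5,1) = 106.
Row 1 must total 530; the given cells sum to 439, so (1,4) = 91.
From row 5, 530 − (106 + 115 + 139 + 97) gives (5,4) = 73.
From column 1, 530 − (124 + 142 + 88 + 106) gives (3,1) = 70.
Column 4: 91 + 109 + 130 + 73 + ? = 530, so (3,4) = 127.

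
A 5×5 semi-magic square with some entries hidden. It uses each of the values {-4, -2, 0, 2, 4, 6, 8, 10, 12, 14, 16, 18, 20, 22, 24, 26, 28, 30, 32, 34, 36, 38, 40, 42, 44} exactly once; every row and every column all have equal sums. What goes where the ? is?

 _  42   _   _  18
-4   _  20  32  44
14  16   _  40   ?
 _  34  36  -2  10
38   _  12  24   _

The 25 entries sum to 500, so each line sums to 500/5 = 100.
Using row 2: -4 + 20 + 32 + 44 + ? → (2,2) = 100 − 92 = 8.
Row 4: 34 + 36 + (-2) + 10 + ? = 100, so (4,1) = 22.
Column 1 must total 100; the given cells sum to 70, so (1,1) = 30.
From column 2, 100 − (42 + 8 + 16 + 34) gives (5,2) = 0.
Column 4: 32 + 40 + (-2) + 24 + ? = 100, so (1,4) = 6.
From row 1, 100 − (30 + 42 + 6 + 18) gives (1,3) = 4.
Using row 5: 38 + 0 + 12 + 24 + ? → (5,5) = 100 − 74 = 26.
From column 3, 100 − (4 + 20 + 36 + 12) gives (3,3) = 28.
Column 5 must total 100; the given cells sum to 98, so (3,5) = 2.

2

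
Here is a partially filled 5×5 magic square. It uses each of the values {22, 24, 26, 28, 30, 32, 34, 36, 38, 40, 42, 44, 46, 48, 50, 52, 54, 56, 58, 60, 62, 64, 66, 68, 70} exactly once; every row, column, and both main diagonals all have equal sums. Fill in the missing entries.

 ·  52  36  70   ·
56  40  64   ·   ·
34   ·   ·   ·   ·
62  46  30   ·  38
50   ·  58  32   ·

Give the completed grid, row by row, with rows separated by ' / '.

The 25 entries sum to 1150, so each line sums to 1150/5 = 230.
Row 4 must total 230; the given cells sum to 176, so (4,4) = 54.
The remaining cell in column 1 is (1,1) = 230 − 202 = 28.
Column 3: 36 + 64 + 30 + 58 + ? = 230, so (3,3) = 42.
Main diagonal must total 230; the given cells sum to 164, so (5,5) = 66.
Row 1 needs 230; the known cells sum to 186, so (1,5) = 44.
Row 5 needs 230; the known cells sum to 206, so (5,2) = 24.
Column 2 needs 230; the known cells sum to 162, so (3,2) = 68.
Anti-diagonal: 44 + 42 + 46 + 50 + ? = 230, so (2,4) = 48.
The remaining cell in row 2 is (2,5) = 230 − 208 = 22.
Column 4 needs 230; the known cells sum to 204, so (3,4) = 26.
Column 5 must total 230; the given cells sum to 170, so (3,5) = 60.

28 52 36 70 44 / 56 40 64 48 22 / 34 68 42 26 60 / 62 46 30 54 38 / 50 24 58 32 66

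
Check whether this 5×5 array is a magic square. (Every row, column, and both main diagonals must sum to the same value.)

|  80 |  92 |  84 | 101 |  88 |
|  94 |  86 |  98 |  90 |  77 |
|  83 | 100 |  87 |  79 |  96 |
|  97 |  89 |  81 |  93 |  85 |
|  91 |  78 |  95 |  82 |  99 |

Yes

Row 1: 80 + 92 + 84 + 101 + 88 = 445.
Row 2: 94 + 86 + 98 + 90 + 77 = 445.
Row 3: 83 + 100 + 87 + 79 + 96 = 445.
Row 4: 97 + 89 + 81 + 93 + 85 = 445.
Row 5: 91 + 78 + 95 + 82 + 99 = 445.
Column 1: 80 + 94 + 83 + 97 + 91 = 445.
Column 2: 92 + 86 + 100 + 89 + 78 = 445.
Column 3: 84 + 98 + 87 + 81 + 95 = 445.
Column 4: 101 + 90 + 79 + 93 + 82 = 445.
Column 5: 88 + 77 + 96 + 85 + 99 = 445.
Main diagonal: 80 + 86 + 87 + 93 + 99 = 445.
Anti-diagonal: 88 + 90 + 87 + 89 + 91 = 445.
All lines sum to 445.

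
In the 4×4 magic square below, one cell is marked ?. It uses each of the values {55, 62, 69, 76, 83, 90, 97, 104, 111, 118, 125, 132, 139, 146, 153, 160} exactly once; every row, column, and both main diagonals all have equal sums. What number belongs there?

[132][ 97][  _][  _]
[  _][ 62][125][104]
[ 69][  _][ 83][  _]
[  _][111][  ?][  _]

76

The 16 entries sum to 1720, so each line sums to 1720/4 = 430.
Row 2 must total 430; the given cells sum to 291, so (2,1) = 139.
The remaining cell in column 1 is (4,1) = 430 − 340 = 90.
Column 2 must total 430; the given cells sum to 270, so (3,2) = 160.
Main diagonal: 132 + 62 + 83 + ? = 430, so (4,4) = 153.
The remaining cell in anti-diagonal is (1,4) = 430 − 375 = 55.
From row 1, 430 − (132 + 97 + 55) gives (1,3) = 146.
The remaining cell in row 3 is (3,4) = 430 − 312 = 118.
Row 4 must total 430; the given cells sum to 354, so (4,3) = 76.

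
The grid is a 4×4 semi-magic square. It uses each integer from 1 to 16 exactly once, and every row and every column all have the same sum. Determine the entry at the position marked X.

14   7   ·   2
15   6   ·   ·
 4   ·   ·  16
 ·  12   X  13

The entries are 1 through 16, which sum to 136, so each line sums to 136/4 = 34.
Row 1: 14 + 7 + 2 + ? = 34, so (1,3) = 11.
From column 1, 34 − (14 + 15 + 4) gives (4,1) = 1.
Column 2 must total 34; the given cells sum to 25, so (3,2) = 9.
The remaining cell in column 4 is (2,4) = 34 − 31 = 3.
From row 2, 34 − (15 + 6 + 3) gives (2,3) = 10.
The remaining cell in row 3 is (3,3) = 34 − 29 = 5.
Row 4: 1 + 12 + 13 + ? = 34, so (4,3) = 8.

8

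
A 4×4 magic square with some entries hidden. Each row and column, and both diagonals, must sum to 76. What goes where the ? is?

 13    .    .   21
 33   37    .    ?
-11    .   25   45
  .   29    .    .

Row 3 must total 76; the given cells sum to 59, so (3,2) = 17.
Column 1: 13 + 33 + (-11) + ? = 76, so (4,1) = 41.
Column 2 must total 76; the given cells sum to 83, so (1,2) = -7.
From main diagonal, 76 − (13 + 37 + 25) gives (4,4) = 1.
From anti-diagonal, 76 − (21 + 17 + 41) gives (2,3) = -3.
Using row 1: 13 + (-7) + 21 + ? → (1,3) = 76 − 27 = 49.
Row 2 must total 76; the given cells sum to 67, so (2,4) = 9.

9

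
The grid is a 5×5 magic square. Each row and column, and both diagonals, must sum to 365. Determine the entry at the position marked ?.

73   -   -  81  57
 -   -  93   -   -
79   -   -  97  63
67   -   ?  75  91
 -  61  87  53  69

49

Row 5 needs 365; the known cells sum to 270, so (5,1) = 95.
Column 1 must total 365; the given cells sum to 314, so (2,1) = 51.
Column 4: 81 + 97 + 75 + 53 + ? = 365, so (2,4) = 59.
The remaining cell in column 5 is (2,5) = 365 − 280 = 85.
Row 2: 51 + 93 + 59 + 85 + ? = 365, so (2,2) = 77.
Main diagonal needs 365; the known cells sum to 294, so (3,3) = 71.
Anti-diagonal: 57 + 59 + 71 + 95 + ? = 365, so (4,2) = 83.
Row 3 must total 365; the given cells sum to 310, so (3,2) = 55.
Row 4: 67 + 83 + 75 + 91 + ? = 365, so (4,3) = 49.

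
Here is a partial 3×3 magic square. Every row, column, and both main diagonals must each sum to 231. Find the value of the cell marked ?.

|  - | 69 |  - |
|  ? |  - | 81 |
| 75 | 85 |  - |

Using row 3: 75 + 85 + ? → (3,3) = 231 − 160 = 71.
Using column 2: 69 + 85 + ? → (2,2) = 231 − 154 = 77.
Column 3 needs 231; the known cells sum to 152, so (1,3) = 79.
From main diagonal, 231 − (77 + 71) gives (1,1) = 83.
Row 2: 77 + 81 + ? = 231, so (2,1) = 73.

73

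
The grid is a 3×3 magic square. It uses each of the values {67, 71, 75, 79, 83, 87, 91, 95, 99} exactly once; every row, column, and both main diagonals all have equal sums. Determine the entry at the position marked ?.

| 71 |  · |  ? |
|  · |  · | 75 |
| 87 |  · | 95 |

The 9 entries sum to 747, so each line sums to 747/3 = 249.
Row 3: 87 + 95 + ? = 249, so (3,2) = 67.
The remaining cell in column 1 is (2,1) = 249 − 158 = 91.
Column 3: 75 + 95 + ? = 249, so (1,3) = 79.

79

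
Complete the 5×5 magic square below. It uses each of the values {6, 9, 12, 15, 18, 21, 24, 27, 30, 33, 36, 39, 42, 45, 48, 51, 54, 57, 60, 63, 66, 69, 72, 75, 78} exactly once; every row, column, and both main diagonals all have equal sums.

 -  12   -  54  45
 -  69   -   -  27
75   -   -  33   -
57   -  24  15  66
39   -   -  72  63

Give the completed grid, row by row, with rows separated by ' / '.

The 25 entries sum to 1050, so each line sums to 1050/5 = 210.
From row 4, 210 − (57 + 24 + 15 + 66) gives (4,2) = 48.
Column 4 needs 210; the known cells sum to 174, so (2,4) = 36.
From column 5, 210 − (45 + 27 + 66 + 63) gives (3,5) = 9.
Using anti-diagonal: 45 + 36 + 48 + 39 + ? → (3,3) = 210 − 168 = 42.
Row 3 needs 210; the known cells sum to 159, so (3,2) = 51.
Using column 2: 12 + 69 + 51 + 48 + ? → (5,2) = 210 − 180 = 30.
Main diagonal must total 210; the given cells sum to 189, so (1,1) = 21.
Row 1: 21 + 12 + 54 + 45 + ? = 210, so (1,3) = 78.
The remaining cell in row 5 is (5,3) = 210 − 204 = 6.
The remaining cell in column 1 is (2,1) = 210 − 192 = 18.
Column 3: 78 + 42 + 24 + 6 + ? = 210, so (2,3) = 60.

21 12 78 54 45 / 18 69 60 36 27 / 75 51 42 33 9 / 57 48 24 15 66 / 39 30 6 72 63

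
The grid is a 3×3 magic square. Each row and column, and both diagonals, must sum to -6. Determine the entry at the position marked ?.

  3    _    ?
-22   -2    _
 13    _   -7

-17

Row 2 needs -6; the known cells sum to -24, so (2,3) = 18.
Row 3: 13 + (-7) + ? = -6, so (3,2) = -12.
Column 2: -2 + (-12) + ? = -6, so (1,2) = 8.
Column 3 needs -6; the known cells sum to 11, so (1,3) = -17.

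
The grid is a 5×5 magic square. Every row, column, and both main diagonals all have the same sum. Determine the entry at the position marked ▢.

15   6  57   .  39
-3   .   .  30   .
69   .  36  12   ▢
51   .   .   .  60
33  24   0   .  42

Column 1 is complete and sums to 165; that is the magic constant.
The remaining cell in row 1 is (1,4) = 165 − 117 = 48.
Using row 5: 33 + 24 + 0 + 42 + ? → (5,4) = 165 − 99 = 66.
The remaining cell in column 4 is (4,4) = 165 − 156 = 9.
Main diagonal needs 165; the known cells sum to 102, so (2,2) = 63.
Using anti-diagonal: 39 + 30 + 36 + 33 + ? → (4,2) = 165 − 138 = 27.
Row 4 needs 165; the known cells sum to 147, so (4,3) = 18.
Using column 2: 6 + 63 + 27 + 24 + ? → (3,2) = 165 − 120 = 45.
Column 3 needs 165; the known cells sum to 111, so (2,3) = 54.
The remaining cell in row 2 is (2,5) = 165 − 144 = 21.
Row 3: 69 + 45 + 36 + 12 + ? = 165, so (3,5) = 3.

3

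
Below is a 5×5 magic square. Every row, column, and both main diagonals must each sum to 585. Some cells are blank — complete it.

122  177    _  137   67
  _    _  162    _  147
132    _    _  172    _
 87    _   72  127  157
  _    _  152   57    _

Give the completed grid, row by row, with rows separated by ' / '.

Row 1 must total 585; the given cells sum to 503, so (1,3) = 82.
From row 4, 585 − (87 + 72 + 127 + 157) gives (4,2) = 142.
Column 3: 82 + 162 + 72 + 152 + ? = 585, so (3,3) = 117.
From column 4, 585 − (137 + 172 + 127 + 57) gives (2,4) = 92.
Anti-diagonal: 67 + 92 + 117 + 142 + ? = 585, so (5,1) = 167.
From column 1, 585 − (122 + 132 + 87 + 167) gives (2,1) = 77.
Row 2 needs 585; the known cells sum to 478, so (2,2) = 107.
Using main diagonal: 122 + 107 + 117 + 127 + ? → (5,5) = 585 − 473 = 112.
Row 5: 167 + 152 + 57 + 112 + ? = 585, so (5,2) = 97.
Using column 2: 177 + 107 + 142 + 97 + ? → (3,2) = 585 − 523 = 62.
The remaining cell in column 5 is (3,5) = 585 − 483 = 102.

122 177 82 137 67 / 77 107 162 92 147 / 132 62 117 172 102 / 87 142 72 127 157 / 167 97 152 57 112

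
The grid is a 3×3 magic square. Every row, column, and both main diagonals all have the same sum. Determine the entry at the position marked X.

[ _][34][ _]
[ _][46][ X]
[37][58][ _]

Column 2 is complete and sums to 138; that is the magic constant.
Row 3: 37 + 58 + ? = 138, so (3,3) = 43.
Main diagonal must total 138; the given cells sum to 89, so (1,1) = 49.
Anti-diagonal must total 138; the given cells sum to 83, so (1,3) = 55.
Column 1 must total 138; the given cells sum to 86, so (2,1) = 52.
Column 3 must total 138; the given cells sum to 98, so (2,3) = 40.

40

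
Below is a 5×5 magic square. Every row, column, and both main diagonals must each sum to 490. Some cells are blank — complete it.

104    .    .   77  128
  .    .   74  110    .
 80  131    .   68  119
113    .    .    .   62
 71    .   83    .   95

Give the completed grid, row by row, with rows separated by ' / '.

Row 3: 80 + 131 + 68 + 119 + ? = 490, so (3,3) = 92.
Column 1: 104 + 80 + 113 + 71 + ? = 490, so (2,1) = 122.
Column 5 needs 490; the known cells sum to 404, so (2,5) = 86.
Anti-diagonal needs 490; the known cells sum to 401, so (4,2) = 89.
Using row 2: 122 + 74 + 110 + 86 + ? → (2,2) = 490 − 392 = 98.
Using main diagonal: 104 + 98 + 92 + 95 + ? → (4,4) = 490 − 389 = 101.
Row 4 must total 490; the given cells sum to 365, so (4,3) = 125.
Using column 3: 74 + 92 + 125 + 83 + ? → (1,3) = 490 − 374 = 116.
From column 4, 490 − (77 + 110 + 68 + 101) gives (5,4) = 134.
The remaining cell in row 1 is (1,2) = 490 − 425 = 65.
The remaining cell in row 5 is (5,2) = 490 − 383 = 107.

104 65 116 77 128 / 122 98 74 110 86 / 80 131 92 68 119 / 113 89 125 101 62 / 71 107 83 134 95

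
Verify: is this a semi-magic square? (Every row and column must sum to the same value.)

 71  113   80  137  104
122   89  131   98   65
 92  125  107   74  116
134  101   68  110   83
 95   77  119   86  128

No — column 5 sums to 496 but row 3 sums to 514.

Row 1: 71 + 113 + 80 + 137 + 104 = 505.
Row 2: 122 + 89 + 131 + 98 + 65 = 505.
Row 3: 92 + 125 + 107 + 74 + 116 = 514.
Row 4: 134 + 101 + 68 + 110 + 83 = 496.
Row 5: 95 + 77 + 119 + 86 + 128 = 505.
Column 1: 71 + 122 + 92 + 134 + 95 = 514.
Column 2: 113 + 89 + 125 + 101 + 77 = 505.
Column 3: 80 + 131 + 107 + 68 + 119 = 505.
Column 4: 137 + 98 + 74 + 110 + 86 = 505.
Column 5: 104 + 65 + 116 + 83 + 128 = 496.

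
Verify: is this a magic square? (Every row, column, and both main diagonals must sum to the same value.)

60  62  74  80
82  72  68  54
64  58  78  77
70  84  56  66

No — column 2 sums to 276 but column 4 sums to 277.

Row 1: 60 + 62 + 74 + 80 = 276.
Row 2: 82 + 72 + 68 + 54 = 276.
Row 3: 64 + 58 + 78 + 77 = 277.
Row 4: 70 + 84 + 56 + 66 = 276.
Column 1: 60 + 82 + 64 + 70 = 276.
Column 2: 62 + 72 + 58 + 84 = 276.
Column 3: 74 + 68 + 78 + 56 = 276.
Column 4: 80 + 54 + 77 + 66 = 277.
Main diagonal: 60 + 72 + 78 + 66 = 276.
Anti-diagonal: 80 + 68 + 58 + 70 = 276.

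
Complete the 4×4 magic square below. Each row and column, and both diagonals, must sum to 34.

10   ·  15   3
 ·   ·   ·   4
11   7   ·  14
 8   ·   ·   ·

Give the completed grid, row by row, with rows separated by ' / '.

Using row 1: 10 + 15 + 3 + ? → (1,2) = 34 − 28 = 6.
The remaining cell in row 3 is (3,3) = 34 − 32 = 2.
Using column 1: 10 + 11 + 8 + ? → (2,1) = 34 − 29 = 5.
Column 4 needs 34; the known cells sum to 21, so (4,4) = 13.
Main diagonal must total 34; the given cells sum to 25, so (2,2) = 9.
Anti-diagonal must total 34; the given cells sum to 18, so (2,3) = 16.
Column 2 must total 34; the given cells sum to 22, so (4,2) = 12.
Column 3 must total 34; the given cells sum to 33, so (4,3) = 1.

10 6 15 3 / 5 9 16 4 / 11 7 2 14 / 8 12 1 13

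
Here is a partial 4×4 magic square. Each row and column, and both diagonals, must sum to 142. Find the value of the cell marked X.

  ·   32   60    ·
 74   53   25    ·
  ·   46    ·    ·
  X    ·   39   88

4

Row 2: 74 + 53 + 25 + ? = 142, so (2,4) = -10.
Column 2 must total 142; the given cells sum to 131, so (4,2) = 11.
Column 3 must total 142; the given cells sum to 124, so (3,3) = 18.
Main diagonal: 53 + 18 + 88 + ? = 142, so (1,1) = -17.
From row 1, 142 − (-17 + 32 + 60) gives (1,4) = 67.
Using row 4: 11 + 39 + 88 + ? → (4,1) = 142 − 138 = 4.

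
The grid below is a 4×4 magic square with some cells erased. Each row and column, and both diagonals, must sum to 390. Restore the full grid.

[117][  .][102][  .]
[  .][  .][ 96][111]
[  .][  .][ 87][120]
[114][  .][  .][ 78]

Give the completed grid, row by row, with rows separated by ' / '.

Column 3 needs 390; the known cells sum to 285, so (4,3) = 105.
Using column 4: 111 + 120 + 78 + ? → (1,4) = 390 − 309 = 81.
Using main diagonal: 117 + 87 + 78 + ? → (2,2) = 390 − 282 = 108.
Anti-diagonal must total 390; the given cells sum to 291, so (3,2) = 99.
From row 1, 390 − (117 + 102 + 81) gives (1,2) = 90.
From row 2, 390 − (108 + 96 + 111) gives (2,1) = 75.
The remaining cell in row 3 is (3,1) = 390 − 306 = 84.
Row 4 must total 390; the given cells sum to 297, so (4,2) = 93.

117 90 102 81 / 75 108 96 111 / 84 99 87 120 / 114 93 105 78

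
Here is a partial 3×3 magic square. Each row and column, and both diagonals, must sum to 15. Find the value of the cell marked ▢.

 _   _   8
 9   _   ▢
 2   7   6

1

The remaining cell in column 1 is (1,1) = 15 − 11 = 4.
Using column 3: 8 + 6 + ? → (2,3) = 15 − 14 = 1.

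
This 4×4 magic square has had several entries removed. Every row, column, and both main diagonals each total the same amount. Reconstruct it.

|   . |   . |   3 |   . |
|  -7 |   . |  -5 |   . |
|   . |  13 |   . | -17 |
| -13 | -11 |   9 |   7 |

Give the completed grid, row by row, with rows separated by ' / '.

Row 4 is already complete: -13 + -11 + 9 + 7 = -8, so that is the magic constant.
From column 3, -8 − (3 + (-5) + 9) gives (3,3) = -15.
From anti-diagonal, -8 − (-5 + 13 + (-13)) gives (1,4) = -3.
From row 3, -8 − (13 + (-15) + (-17)) gives (3,1) = 11.
Column 1 must total -8; the given cells sum to -9, so (1,1) = 1.
The remaining cell in column 4 is (2,4) = -8 − (-13) = 5.
Main diagonal: 1 + (-15) + 7 + ? = -8, so (2,2) = -1.
Row 1: 1 + 3 + (-3) + ? = -8, so (1,2) = -9.

1 -9 3 -3 / -7 -1 -5 5 / 11 13 -15 -17 / -13 -11 9 7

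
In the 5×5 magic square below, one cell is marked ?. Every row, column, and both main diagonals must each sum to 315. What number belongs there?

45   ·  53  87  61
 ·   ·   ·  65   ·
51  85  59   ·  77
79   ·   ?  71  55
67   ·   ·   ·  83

Row 1 must total 315; the given cells sum to 246, so (1,2) = 69.
From row 3, 315 − (51 + 85 + 59 + 77) gives (3,4) = 43.
The remaining cell in column 1 is (2,1) = 315 − 242 = 73.
The remaining cell in column 4 is (5,4) = 315 − 266 = 49.
Column 5 needs 315; the known cells sum to 276, so (2,5) = 39.
Main diagonal must total 315; the given cells sum to 258, so (2,2) = 57.
Anti-diagonal must total 315; the given cells sum to 252, so (4,2) = 63.
Row 2: 73 + 57 + 65 + 39 + ? = 315, so (2,3) = 81.
From row 4, 315 − (79 + 63 + 71 + 55) gives (4,3) = 47.

47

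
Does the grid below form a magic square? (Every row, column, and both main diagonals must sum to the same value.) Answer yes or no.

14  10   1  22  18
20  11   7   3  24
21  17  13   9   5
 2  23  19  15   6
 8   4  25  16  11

No — anti-diagonal sums to 65 but main diagonal sums to 64.

Row 1: 14 + 10 + 1 + 22 + 18 = 65.
Row 2: 20 + 11 + 7 + 3 + 24 = 65.
Row 3: 21 + 17 + 13 + 9 + 5 = 65.
Row 4: 2 + 23 + 19 + 15 + 6 = 65.
Row 5: 8 + 4 + 25 + 16 + 11 = 64.
Column 1: 14 + 20 + 21 + 2 + 8 = 65.
Column 2: 10 + 11 + 17 + 23 + 4 = 65.
Column 3: 1 + 7 + 13 + 19 + 25 = 65.
Column 4: 22 + 3 + 9 + 15 + 16 = 65.
Column 5: 18 + 24 + 5 + 6 + 11 = 64.
Main diagonal: 14 + 11 + 13 + 15 + 11 = 64.
Anti-diagonal: 18 + 3 + 13 + 23 + 8 = 65.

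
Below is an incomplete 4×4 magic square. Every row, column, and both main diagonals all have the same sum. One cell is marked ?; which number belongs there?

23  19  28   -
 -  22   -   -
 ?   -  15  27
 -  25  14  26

Main diagonal is complete and sums to 86; that is the magic constant.
Row 1: 23 + 19 + 28 + ? = 86, so (1,4) = 16.
Row 4: 25 + 14 + 26 + ? = 86, so (4,1) = 21.
Using column 2: 19 + 22 + 25 + ? → (3,2) = 86 − 66 = 20.
From column 3, 86 − (28 + 15 + 14) gives (2,3) = 29.
From column 4, 86 − (16 + 27 + 26) gives (2,4) = 17.
From row 2, 86 − (22 + 29 + 17) gives (2,1) = 18.
Row 3 must total 86; the given cells sum to 62, so (3,1) = 24.

24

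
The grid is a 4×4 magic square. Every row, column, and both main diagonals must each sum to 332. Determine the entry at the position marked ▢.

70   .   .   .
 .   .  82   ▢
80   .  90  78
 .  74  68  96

Row 3: 80 + 90 + 78 + ? = 332, so (3,2) = 84.
Row 4 must total 332; the given cells sum to 238, so (4,1) = 94.
The remaining cell in column 1 is (2,1) = 332 − 244 = 88.
Column 3 needs 332; the known cells sum to 240, so (1,3) = 92.
Main diagonal must total 332; the given cells sum to 256, so (2,2) = 76.
Anti-diagonal: 82 + 84 + 94 + ? = 332, so (1,4) = 72.
Using row 1: 70 + 92 + 72 + ? → (1,2) = 332 − 234 = 98.
The remaining cell in row 2 is (2,4) = 332 − 246 = 86.

86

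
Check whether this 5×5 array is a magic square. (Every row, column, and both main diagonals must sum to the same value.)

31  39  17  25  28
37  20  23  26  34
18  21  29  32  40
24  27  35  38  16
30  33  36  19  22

Yes

Row 1: 31 + 39 + 17 + 25 + 28 = 140.
Row 2: 37 + 20 + 23 + 26 + 34 = 140.
Row 3: 18 + 21 + 29 + 32 + 40 = 140.
Row 4: 24 + 27 + 35 + 38 + 16 = 140.
Row 5: 30 + 33 + 36 + 19 + 22 = 140.
Column 1: 31 + 37 + 18 + 24 + 30 = 140.
Column 2: 39 + 20 + 21 + 27 + 33 = 140.
Column 3: 17 + 23 + 29 + 35 + 36 = 140.
Column 4: 25 + 26 + 32 + 38 + 19 = 140.
Column 5: 28 + 34 + 40 + 16 + 22 = 140.
Main diagonal: 31 + 20 + 29 + 38 + 22 = 140.
Anti-diagonal: 28 + 26 + 29 + 27 + 30 = 140.
All lines sum to 140.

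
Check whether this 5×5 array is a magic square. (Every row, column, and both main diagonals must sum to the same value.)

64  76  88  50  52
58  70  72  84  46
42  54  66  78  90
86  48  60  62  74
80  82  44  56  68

Yes

Row 1: 64 + 76 + 88 + 50 + 52 = 330.
Row 2: 58 + 70 + 72 + 84 + 46 = 330.
Row 3: 42 + 54 + 66 + 78 + 90 = 330.
Row 4: 86 + 48 + 60 + 62 + 74 = 330.
Row 5: 80 + 82 + 44 + 56 + 68 = 330.
Column 1: 64 + 58 + 42 + 86 + 80 = 330.
Column 2: 76 + 70 + 54 + 48 + 82 = 330.
Column 3: 88 + 72 + 66 + 60 + 44 = 330.
Column 4: 50 + 84 + 78 + 62 + 56 = 330.
Column 5: 52 + 46 + 90 + 74 + 68 = 330.
Main diagonal: 64 + 70 + 66 + 62 + 68 = 330.
Anti-diagonal: 52 + 84 + 66 + 48 + 80 = 330.
All lines sum to 330.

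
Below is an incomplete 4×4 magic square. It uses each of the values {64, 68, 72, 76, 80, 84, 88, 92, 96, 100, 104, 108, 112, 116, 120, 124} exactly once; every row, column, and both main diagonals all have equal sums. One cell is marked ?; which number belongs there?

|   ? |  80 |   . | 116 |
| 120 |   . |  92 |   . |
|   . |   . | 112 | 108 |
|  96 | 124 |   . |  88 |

The 16 entries sum to 1504, so each line sums to 1504/4 = 376.
Using row 4: 96 + 124 + 88 + ? → (4,3) = 376 − 308 = 68.
Column 3: 92 + 112 + 68 + ? = 376, so (1,3) = 104.
Column 4: 116 + 108 + 88 + ? = 376, so (2,4) = 64.
Using anti-diagonal: 116 + 92 + 96 + ? → (3,2) = 376 − 304 = 72.
The remaining cell in row 1 is (1,1) = 376 − 300 = 76.

76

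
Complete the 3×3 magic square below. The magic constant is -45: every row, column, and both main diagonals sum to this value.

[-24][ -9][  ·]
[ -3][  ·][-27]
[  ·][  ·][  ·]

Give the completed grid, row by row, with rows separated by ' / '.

Using row 1: -24 + (-9) + ? → (1,3) = -45 − (-33) = -12.
From row 2, -45 − (-3 + (-27)) gives (2,2) = -15.
Column 1 must total -45; the given cells sum to -27, so (3,1) = -18.
From column 2, -45 − (-9 + (-15)) gives (3,2) = -21.
Column 3 needs -45; the known cells sum to -39, so (3,3) = -6.

-24 -9 -12 / -3 -15 -27 / -18 -21 -6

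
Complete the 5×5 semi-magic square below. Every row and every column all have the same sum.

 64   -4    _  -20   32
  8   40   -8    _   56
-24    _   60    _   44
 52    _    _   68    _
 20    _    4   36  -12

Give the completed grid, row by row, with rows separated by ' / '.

Column 1 is already complete: 64 + 8 + -24 + 52 + 20 = 120, so that is the magic constant.
Row 1: 64 + (-4) + (-20) + 32 + ? = 120, so (1,3) = 48.
The remaining cell in row 2 is (2,4) = 120 − 96 = 24.
Row 5: 20 + 4 + 36 + (-12) + ? = 120, so (5,2) = 72.
Column 3 needs 120; the known cells sum to 104, so (4,3) = 16.
Column 4: -20 + 24 + 68 + 36 + ? = 120, so (3,4) = 12.
Column 5 must total 120; the given cells sum to 120, so (4,5) = 0.
From row 3, 120 − (-24 + 60 + 12 + 44) gives (3,2) = 28.
Row 4 must total 120; the given cells sum to 136, so (4,2) = -16.

64 -4 48 -20 32 / 8 40 -8 24 56 / -24 28 60 12 44 / 52 -16 16 68 0 / 20 72 4 36 -12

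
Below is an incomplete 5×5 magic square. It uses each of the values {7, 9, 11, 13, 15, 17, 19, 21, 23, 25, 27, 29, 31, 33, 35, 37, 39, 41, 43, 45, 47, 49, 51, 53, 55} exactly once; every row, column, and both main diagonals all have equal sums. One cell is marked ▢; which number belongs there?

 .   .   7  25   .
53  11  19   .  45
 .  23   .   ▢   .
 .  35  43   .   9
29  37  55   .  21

The 25 entries sum to 775, so each line sums to 775/5 = 155.
From row 2, 155 − (53 + 11 + 19 + 45) gives (2,4) = 27.
From row 5, 155 − (29 + 37 + 55 + 21) gives (5,4) = 13.
Column 2: 11 + 23 + 35 + 37 + ? = 155, so (1,2) = 49.
Column 3 needs 155; the known cells sum to 124, so (3,3) = 31.
From anti-diagonal, 155 − (27 + 31 + 35 + 29) gives (1,5) = 33.
Row 1 needs 155; the known cells sum to 114, so (1,1) = 41.
Column 5: 33 + 45 + 9 + 21 + ? = 155, so (3,5) = 47.
Main diagonal must total 155; the given cells sum to 104, so (4,4) = 51.
Row 4 needs 155; the known cells sum to 138, so (4,1) = 17.
From column 1, 155 − (41 + 53 + 17 + 29) gives (3,1) = 15.
Column 4 must total 155; the given cells sum to 116, so (3,4) = 39.

39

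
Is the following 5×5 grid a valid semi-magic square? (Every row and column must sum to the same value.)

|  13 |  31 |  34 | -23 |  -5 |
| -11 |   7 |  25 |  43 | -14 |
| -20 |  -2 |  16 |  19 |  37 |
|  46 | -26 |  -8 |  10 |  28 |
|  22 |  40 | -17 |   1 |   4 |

Row 1: 13 + 31 + 34 + (-23) + (-5) = 50.
Row 2: -11 + 7 + 25 + 43 + (-14) = 50.
Row 3: -20 + (-2) + 16 + 19 + 37 = 50.
Row 4: 46 + (-26) + (-8) + 10 + 28 = 50.
Row 5: 22 + 40 + (-17) + 1 + 4 = 50.
Column 1: 13 + (-11) + (-20) + 46 + 22 = 50.
Column 2: 31 + 7 + (-2) + (-26) + 40 = 50.
Column 3: 34 + 25 + 16 + (-8) + (-17) = 50.
Column 4: -23 + 43 + 19 + 10 + 1 = 50.
Column 5: -5 + (-14) + 37 + 28 + 4 = 50.
All lines sum to 50.

Yes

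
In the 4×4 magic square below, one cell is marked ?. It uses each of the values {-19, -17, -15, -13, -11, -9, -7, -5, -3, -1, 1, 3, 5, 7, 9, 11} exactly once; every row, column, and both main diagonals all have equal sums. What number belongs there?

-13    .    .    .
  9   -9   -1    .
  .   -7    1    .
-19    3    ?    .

The 16 entries sum to -64, so each line sums to -64/4 = -16.
The remaining cell in row 2 is (2,4) = -16 − (-1) = -15.
Column 1 must total -16; the given cells sum to -23, so (3,1) = 7.
Column 2 must total -16; the given cells sum to -13, so (1,2) = -3.
From main diagonal, -16 − (-13 + (-9) + 1) gives (4,4) = 5.
Anti-diagonal must total -16; the given cells sum to -27, so (1,4) = 11.
The remaining cell in row 1 is (1,3) = -16 − (-5) = -11.
From row 3, -16 − (7 + (-7) + 1) gives (3,4) = -17.
Using row 4: -19 + 3 + 5 + ? → (4,3) = -16 − (-11) = -5.

-5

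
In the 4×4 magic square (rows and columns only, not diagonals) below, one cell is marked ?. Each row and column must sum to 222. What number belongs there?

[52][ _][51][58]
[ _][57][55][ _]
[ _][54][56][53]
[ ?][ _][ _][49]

63

From row 1, 222 − (52 + 51 + 58) gives (1,2) = 61.
Row 3 must total 222; the given cells sum to 163, so (3,1) = 59.
From column 2, 222 − (61 + 57 + 54) gives (4,2) = 50.
Column 3 must total 222; the given cells sum to 162, so (4,3) = 60.
Column 4 must total 222; the given cells sum to 160, so (2,4) = 62.
From row 2, 222 − (57 + 55 + 62) gives (2,1) = 48.
The remaining cell in row 4 is (4,1) = 222 − 159 = 63.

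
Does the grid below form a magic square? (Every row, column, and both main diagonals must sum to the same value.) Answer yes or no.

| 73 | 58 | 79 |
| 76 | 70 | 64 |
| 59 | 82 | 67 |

Row 1: 73 + 58 + 79 = 210.
Row 2: 76 + 70 + 64 = 210.
Row 3: 59 + 82 + 67 = 208.
Column 1: 73 + 76 + 59 = 208.
Column 2: 58 + 70 + 82 = 210.
Column 3: 79 + 64 + 67 = 210.
Main diagonal: 73 + 70 + 67 = 210.
Anti-diagonal: 79 + 70 + 59 = 208.

No — row 3 sums to 208 but row 2 sums to 210.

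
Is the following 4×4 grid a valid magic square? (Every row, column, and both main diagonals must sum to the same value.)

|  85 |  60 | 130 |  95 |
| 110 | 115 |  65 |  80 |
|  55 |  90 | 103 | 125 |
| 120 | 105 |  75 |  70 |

Row 1: 85 + 60 + 130 + 95 = 370.
Row 2: 110 + 115 + 65 + 80 = 370.
Row 3: 55 + 90 + 103 + 125 = 373.
Row 4: 120 + 105 + 75 + 70 = 370.
Column 1: 85 + 110 + 55 + 120 = 370.
Column 2: 60 + 115 + 90 + 105 = 370.
Column 3: 130 + 65 + 103 + 75 = 373.
Column 4: 95 + 80 + 125 + 70 = 370.
Main diagonal: 85 + 115 + 103 + 70 = 373.
Anti-diagonal: 95 + 65 + 90 + 120 = 370.

No — column 4 sums to 370 but column 3 sums to 373.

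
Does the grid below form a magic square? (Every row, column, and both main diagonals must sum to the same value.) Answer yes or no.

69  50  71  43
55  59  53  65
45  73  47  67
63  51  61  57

Row 1: 69 + 50 + 71 + 43 = 233.
Row 2: 55 + 59 + 53 + 65 = 232.
Row 3: 45 + 73 + 47 + 67 = 232.
Row 4: 63 + 51 + 61 + 57 = 232.
Column 1: 69 + 55 + 45 + 63 = 232.
Column 2: 50 + 59 + 73 + 51 = 233.
Column 3: 71 + 53 + 47 + 61 = 232.
Column 4: 43 + 65 + 67 + 57 = 232.
Main diagonal: 69 + 59 + 47 + 57 = 232.
Anti-diagonal: 43 + 53 + 73 + 63 = 232.

No — row 4 sums to 232 but column 2 sums to 233.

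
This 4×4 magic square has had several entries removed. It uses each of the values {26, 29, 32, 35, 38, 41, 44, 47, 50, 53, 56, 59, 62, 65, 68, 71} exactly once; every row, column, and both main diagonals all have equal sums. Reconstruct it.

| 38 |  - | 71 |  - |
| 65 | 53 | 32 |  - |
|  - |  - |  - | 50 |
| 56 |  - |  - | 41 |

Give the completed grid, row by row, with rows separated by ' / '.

The 16 entries sum to 776, so each line sums to 776/4 = 194.
The remaining cell in row 2 is (2,4) = 194 − 150 = 44.
Column 1 must total 194; the given cells sum to 159, so (3,1) = 35.
The remaining cell in column 4 is (1,4) = 194 − 135 = 59.
Using main diagonal: 38 + 53 + 41 + ? → (3,3) = 194 − 132 = 62.
Anti-diagonal must total 194; the given cells sum to 147, so (3,2) = 47.
Row 1: 38 + 71 + 59 + ? = 194, so (1,2) = 26.
Column 2: 26 + 53 + 47 + ? = 194, so (4,2) = 68.
Column 3 must total 194; the given cells sum to 165, so (4,3) = 29.

38 26 71 59 / 65 53 32 44 / 35 47 62 50 / 56 68 29 41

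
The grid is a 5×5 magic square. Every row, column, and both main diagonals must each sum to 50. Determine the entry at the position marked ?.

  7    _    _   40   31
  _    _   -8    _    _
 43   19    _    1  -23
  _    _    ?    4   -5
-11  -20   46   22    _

From row 3, 50 − (43 + 19 + 1 + (-23)) gives (3,3) = 10.
The remaining cell in row 5 is (5,5) = 50 − 37 = 13.
Column 4 must total 50; the given cells sum to 67, so (2,4) = -17.
Using column 5: 31 + (-23) + (-5) + 13 + ? → (2,5) = 50 − 16 = 34.
Main diagonal needs 50; the known cells sum to 34, so (2,2) = 16.
Anti-diagonal: 31 + (-17) + 10 + (-11) + ? = 50, so (4,2) = 37.
Row 2 must total 50; the given cells sum to 25, so (2,1) = 25.
Column 1: 7 + 25 + 43 + (-11) + ? = 50, so (4,1) = -14.
The remaining cell in column 2 is (1,2) = 50 − 52 = -2.
Row 1 must total 50; the given cells sum to 76, so (1,3) = -26.
Row 4: -14 + 37 + 4 + (-5) + ? = 50, so (4,3) = 28.

28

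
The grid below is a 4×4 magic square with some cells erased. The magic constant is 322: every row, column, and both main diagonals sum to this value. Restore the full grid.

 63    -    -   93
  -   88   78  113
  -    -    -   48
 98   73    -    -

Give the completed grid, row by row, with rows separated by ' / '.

Row 2 needs 322; the known cells sum to 279, so (2,1) = 43.
The remaining cell in column 1 is (3,1) = 322 − 204 = 118.
From column 4, 322 − (93 + 113 + 48) gives (4,4) = 68.
Main diagonal must total 322; the given cells sum to 219, so (3,3) = 103.
From anti-diagonal, 322 − (93 + 78 + 98) gives (3,2) = 53.
Row 4 must total 322; the given cells sum to 239, so (4,3) = 83.
The remaining cell in column 2 is (1,2) = 322 − 214 = 108.
Column 3 must total 322; the given cells sum to 264, so (1,3) = 58.

63 108 58 93 / 43 88 78 113 / 118 53 103 48 / 98 73 83 68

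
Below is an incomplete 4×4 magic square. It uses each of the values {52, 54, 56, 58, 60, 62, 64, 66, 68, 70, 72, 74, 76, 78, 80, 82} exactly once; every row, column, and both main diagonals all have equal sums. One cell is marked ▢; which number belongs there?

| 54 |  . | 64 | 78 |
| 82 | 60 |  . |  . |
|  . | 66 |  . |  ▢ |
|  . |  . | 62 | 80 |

The 16 entries sum to 1072, so each line sums to 1072/4 = 268.
Row 1 needs 268; the known cells sum to 196, so (1,2) = 72.
Column 2 must total 268; the given cells sum to 198, so (4,2) = 70.
The remaining cell in main diagonal is (3,3) = 268 − 194 = 74.
Row 4: 70 + 62 + 80 + ? = 268, so (4,1) = 56.
Column 1 needs 268; the known cells sum to 192, so (3,1) = 76.
Using column 3: 64 + 74 + 62 + ? → (2,3) = 268 − 200 = 68.
Row 2: 82 + 60 + 68 + ? = 268, so (2,4) = 58.
Row 3: 76 + 66 + 74 + ? = 268, so (3,4) = 52.

52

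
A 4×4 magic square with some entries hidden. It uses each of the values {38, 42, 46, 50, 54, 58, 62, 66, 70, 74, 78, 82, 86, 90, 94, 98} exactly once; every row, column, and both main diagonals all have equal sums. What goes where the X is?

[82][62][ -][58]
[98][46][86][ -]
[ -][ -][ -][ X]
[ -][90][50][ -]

94

The 16 entries sum to 1088, so each line sums to 1088/4 = 272.
Row 1: 82 + 62 + 58 + ? = 272, so (1,3) = 70.
From row 2, 272 − (98 + 46 + 86) gives (2,4) = 42.
The remaining cell in column 2 is (3,2) = 272 − 198 = 74.
The remaining cell in column 3 is (3,3) = 272 − 206 = 66.
Main diagonal needs 272; the known cells sum to 194, so (4,4) = 78.
Using anti-diagonal: 58 + 86 + 74 + ? → (4,1) = 272 − 218 = 54.
Column 1 must total 272; the given cells sum to 234, so (3,1) = 38.
Column 4: 58 + 42 + 78 + ? = 272, so (3,4) = 94.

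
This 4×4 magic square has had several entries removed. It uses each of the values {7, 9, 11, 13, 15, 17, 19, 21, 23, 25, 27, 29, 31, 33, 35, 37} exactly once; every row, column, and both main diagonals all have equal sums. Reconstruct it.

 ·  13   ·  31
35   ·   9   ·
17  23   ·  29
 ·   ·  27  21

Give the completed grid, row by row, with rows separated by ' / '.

The 16 entries sum to 352, so each line sums to 352/4 = 88.
Row 3 needs 88; the known cells sum to 69, so (3,3) = 19.
Column 3 needs 88; the known cells sum to 55, so (1,3) = 33.
From column 4, 88 − (31 + 29 + 21) gives (2,4) = 7.
Anti-diagonal needs 88; the known cells sum to 63, so (4,1) = 25.
Row 1 needs 88; the known cells sum to 77, so (1,1) = 11.
Using row 2: 35 + 9 + 7 + ? → (2,2) = 88 − 51 = 37.
The remaining cell in row 4 is (4,2) = 88 − 73 = 15.

11 13 33 31 / 35 37 9 7 / 17 23 19 29 / 25 15 27 21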